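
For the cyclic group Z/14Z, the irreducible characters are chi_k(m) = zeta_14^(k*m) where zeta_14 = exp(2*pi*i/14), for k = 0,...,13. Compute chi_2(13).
chi_2(13) = zeta_14^26 = exp(-2*I*pi/7)

Argument: chi_2(13) = zeta_14^(2*13) = zeta_14^26. Since zeta_14^14 = 1, this equals zeta_14^12 = exp(2*pi*i*12/14) = exp(-2*I*pi/7).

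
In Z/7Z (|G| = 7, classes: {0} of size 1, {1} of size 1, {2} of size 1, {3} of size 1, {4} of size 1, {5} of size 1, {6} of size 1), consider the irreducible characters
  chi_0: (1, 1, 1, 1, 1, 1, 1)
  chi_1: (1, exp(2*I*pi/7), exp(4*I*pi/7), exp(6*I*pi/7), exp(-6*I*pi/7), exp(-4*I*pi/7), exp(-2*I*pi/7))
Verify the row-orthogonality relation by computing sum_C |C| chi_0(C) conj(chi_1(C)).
Sum = 0; so <chi_0, chi_1> = 0 (distinct irreducibles are orthogonal).

Justification: Compute term by term over conjugacy classes (|C| * chi_0(C) * conj(chi_1(C))):
  1*(1)*conj(1) + 1*(1)*conj(exp(2*I*pi/7)) + 1*(1)*conj(exp(4*I*pi/7)) + 1*(1)*conj(exp(6*I*pi/7)) + 1*(1)*conj(exp(-6*I*pi/7)) + 1*(1)*conj(exp(-4*I*pi/7)) + 1*(1)*conj(exp(-2*I*pi/7))
  = (1) + (exp(-2*I*pi/7)) + (exp(-4*I*pi/7)) + (exp(-6*I*pi/7)) + (exp(6*I*pi/7)) + (exp(4*I*pi/7)) + (exp(2*I*pi/7))
  = 0.
(Exp terms are combined using exp(i*s)*conj(exp(i*t)) = exp(i*(s-t)), and sums of them are collapsed using the identity that for every m > 1 the m distinct m-th roots of unity sum to 0, e.g. 1 + exp(2*I*pi/3) + exp(-2*I*pi/3) = 0.)
Dividing by |G| = 7 gives 0/7 = 0, matching the row-orthogonality relation <chi_0, chi_1> = [chi_0 = chi_1].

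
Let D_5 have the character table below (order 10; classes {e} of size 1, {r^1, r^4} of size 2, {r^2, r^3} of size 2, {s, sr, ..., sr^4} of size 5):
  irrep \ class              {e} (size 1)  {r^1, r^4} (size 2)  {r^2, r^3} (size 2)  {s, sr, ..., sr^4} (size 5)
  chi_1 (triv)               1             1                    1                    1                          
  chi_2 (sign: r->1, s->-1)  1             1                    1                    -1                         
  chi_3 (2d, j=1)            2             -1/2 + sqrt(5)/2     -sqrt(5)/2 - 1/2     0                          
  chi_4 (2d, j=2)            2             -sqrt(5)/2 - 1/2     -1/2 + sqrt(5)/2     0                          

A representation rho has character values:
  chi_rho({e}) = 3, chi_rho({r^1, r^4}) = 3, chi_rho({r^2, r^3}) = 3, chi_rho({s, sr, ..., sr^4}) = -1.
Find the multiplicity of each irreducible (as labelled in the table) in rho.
Multiplicities: chi_1: 1, chi_2: 2, chi_3: 0, chi_4: 0.

Argument: Use <chi_rho, chi> = (1/|G|) sum_C |C| * chi_rho(C) * conj(chi(C)) with |G| = 10 for each irreducible chi in the table:
  <chi_rho, chi_1> = (1/10)[1*(3)*conj(1) + 2*(3)*conj(1) + 2*(3)*conj(1) + 5*(-1)*conj(1)]
      = (1/10)[(3) + (6) + (6) + (-5)] = 10/10 = 1
  <chi_rho, chi_2> = (1/10)[1*(3)*conj(1) + 2*(3)*conj(1) + 2*(3)*conj(1) + 5*(-1)*conj(-1)]
      = (1/10)[(3) + (6) + (6) + (5)] = 20/10 = 2
  <chi_rho, chi_3> = (1/10)[1*(3)*conj(2) + 2*(3)*conj(-1/2 + sqrt(5)/2) + 2*(3)*conj(-sqrt(5)/2 - 1/2) + 5*(-1)*conj(0)]
      = (1/10)[(6) + (-3 + 3*sqrt(5)) + (-3*sqrt(5) - 3) + (0)] = 0/10 = 0
  <chi_rho, chi_4> = (1/10)[1*(3)*conj(2) + 2*(3)*conj(-sqrt(5)/2 - 1/2) + 2*(3)*conj(-1/2 + sqrt(5)/2) + 5*(-1)*conj(0)]
      = (1/10)[(6) + (-3*sqrt(5) - 3) + (-3 + 3*sqrt(5)) + (0)] = 0/10 = 0
Dimension check: dim(rho) = sum (mult * dim) = 1*1 + 2*1 + 0*2 + 0*2 = 3 = chi_rho(e) = 3.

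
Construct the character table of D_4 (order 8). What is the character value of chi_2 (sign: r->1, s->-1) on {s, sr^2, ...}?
Conjugacy classes: {e} of size 1, {r^2} of size 1, {r^1, r^3} of size 2, {s, sr^2, ...} of size 2, {sr, sr^3, ...} of size 2.
Character table:
  irrep \ class              {e} (size 1)  {r^2} (size 1)  {r^1, r^3} (size 2)  {s, sr^2, ...} (size 2)  {sr, sr^3, ...} (size 2)
  chi_1 (triv)               1             1               1                    1                        1                       
  chi_2 (sign: r->1, s->-1)  1             1               1                    -1                       -1                      
  chi_3 (r->-1, s->1)        1             1               -1                   1                        -1                      
  chi_4 (r->-1, s->-1)       1             1               -1                   -1                       1                       
  chi_5 (2d, j=1)            2             -2              0                    0                        0                       

Spot check: chi_2 (sign: r->1, s->-1) on {s, sr^2, ...} = -1.

Explanation: D_4 has order 2*4 = 8 with 5 conjugacy classes, hence 5 irreducibles. Sum of squared dims 1 + 1 + 1 + 1 + 4 = 8 = |G|. Linear characters come from the abelianisation; the 2-dimensional irreps have character r^k -> 2*cos(2*pi*j*k/4), reflections -> 0.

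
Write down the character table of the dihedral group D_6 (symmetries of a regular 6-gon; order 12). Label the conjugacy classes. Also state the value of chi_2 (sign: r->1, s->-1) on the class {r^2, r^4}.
Conjugacy classes: {e} of size 1, {r^3} of size 1, {r^1, r^5} of size 2, {r^2, r^4} of size 2, {s, sr^2, ...} of size 3, {sr, sr^3, ...} of size 3.
Character table:
  irrep \ class              {e} (size 1)  {r^3} (size 1)  {r^1, r^5} (size 2)  {r^2, r^4} (size 2)  {s, sr^2, ...} (size 3)  {sr, sr^3, ...} (size 3)
  chi_1 (triv)               1             1               1                    1                    1                        1                       
  chi_2 (sign: r->1, s->-1)  1             1               1                    1                    -1                       -1                      
  chi_3 (r->-1, s->1)        1             -1              -1                   1                    1                        -1                      
  chi_4 (r->-1, s->-1)       1             -1              -1                   1                    -1                       1                       
  chi_5 (2d, j=1)            2             -2              1                    -1                   0                        0                       
  chi_6 (2d, j=2)            2             2               -1                   -1                   0                        0                       

Spot check: chi_2 (sign: r->1, s->-1) on {r^2, r^4} = 1.

Why: D_6 has order 2*6 = 12 with 6 conjugacy classes, hence 6 irreducibles. Sum of squared dims 1 + 1 + 1 + 1 + 4 + 4 = 12 = |G|. Linear characters come from the abelianisation; the 2-dimensional irreps have character r^k -> 2*cos(2*pi*j*k/6), reflections -> 0.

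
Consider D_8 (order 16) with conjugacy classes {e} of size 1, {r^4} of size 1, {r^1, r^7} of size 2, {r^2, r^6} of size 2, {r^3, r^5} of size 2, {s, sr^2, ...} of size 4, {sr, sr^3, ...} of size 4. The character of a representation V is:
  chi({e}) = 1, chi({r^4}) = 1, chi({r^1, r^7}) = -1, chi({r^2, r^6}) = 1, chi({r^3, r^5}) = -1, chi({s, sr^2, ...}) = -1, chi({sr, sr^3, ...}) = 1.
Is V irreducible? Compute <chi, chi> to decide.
Irreducible: <chi, chi> = 1.

Argument: <chi, chi> = (1/|G|) sum_C |C| * |chi(C)|^2 = (1/16)[1*|1|^2 + 1*|1|^2 + 2*|-1|^2 + 2*|1|^2 + 2*|-1|^2 + 4*|-1|^2 + 4*|1|^2]
  = (1/16)[(1) + (1) + (2) + (2) + (2) + (4) + (4)] = 16/16 = 1.
A character is irreducible iff <chi, chi> = 1, so this representation is irreducible.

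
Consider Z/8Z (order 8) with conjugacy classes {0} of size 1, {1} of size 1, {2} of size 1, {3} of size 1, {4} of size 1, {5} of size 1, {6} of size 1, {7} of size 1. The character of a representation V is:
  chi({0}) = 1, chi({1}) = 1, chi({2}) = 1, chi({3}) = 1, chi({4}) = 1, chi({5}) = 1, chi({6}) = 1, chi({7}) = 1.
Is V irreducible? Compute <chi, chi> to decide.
Irreducible: <chi, chi> = 1.

Reasoning: <chi, chi> = (1/|G|) sum_C |C| * |chi(C)|^2 = (1/8)[1*|1|^2 + 1*|1|^2 + 1*|1|^2 + 1*|1|^2 + 1*|1|^2 + 1*|1|^2 + 1*|1|^2 + 1*|1|^2]
  = (1/8)[(1) + (1) + (1) + (1) + (1) + (1) + (1) + (1)] = 8/8 = 1.
(Exp terms are combined using exp(i*s)*conj(exp(i*t)) = exp(i*(s-t)), and sums of them are collapsed using the identity that for every m > 1 the m distinct m-th roots of unity sum to 0, e.g. 1 + exp(2*I*pi/3) + exp(-2*I*pi/3) = 0.)
A character is irreducible iff <chi, chi> = 1, so this representation is irreducible.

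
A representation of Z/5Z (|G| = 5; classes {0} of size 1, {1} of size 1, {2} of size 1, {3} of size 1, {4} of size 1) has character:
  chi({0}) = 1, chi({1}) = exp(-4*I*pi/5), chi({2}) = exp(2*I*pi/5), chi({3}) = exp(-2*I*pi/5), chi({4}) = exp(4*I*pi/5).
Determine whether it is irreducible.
Irreducible: <chi, chi> = 1.

Derivation: <chi, chi> = (1/|G|) sum_C |C| * |chi(C)|^2 = (1/5)[1*|1|^2 + 1*|exp(-4*I*pi/5)|^2 + 1*|exp(2*I*pi/5)|^2 + 1*|exp(-2*I*pi/5)|^2 + 1*|exp(4*I*pi/5)|^2]
  = (1/5)[(1) + (1) + (1) + (1) + (1)] = 5/5 = 1.
(Exp terms are combined using exp(i*s)*conj(exp(i*t)) = exp(i*(s-t)), and sums of them are collapsed using the identity that for every m > 1 the m distinct m-th roots of unity sum to 0, e.g. 1 + exp(2*I*pi/3) + exp(-2*I*pi/3) = 0.)
A character is irreducible iff <chi, chi> = 1, so this representation is irreducible.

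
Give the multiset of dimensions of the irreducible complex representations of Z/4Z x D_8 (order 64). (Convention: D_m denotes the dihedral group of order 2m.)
Dimensions: 1, 1, 1, 1, 1, 1, 1, 1, 1, 1, 1, 1, 1, 1, 1, 1, 2, 2, 2, 2, 2, 2, 2, 2, 2, 2, 2, 2

There are 28 irreducibles (= number of conjugacy classes). Their dimensions d_i satisfy sum d_i^2 = |G| = 64: 1 + 1 + 1 + 1 + 1 + 1 + 1 + 1 + 1 + 1 + 1 + 1 + 1 + 1 + 1 + 1 + 4 + 4 + 4 + 4 + 4 + 4 + 4 + 4 + 4 + 4 + 4 + 4 = 64. (For the product with Z/4Z: each of the 4 1-dim characters of Z/4Z tensors with each irrep of D_8, giving 4 copies of each D_8-dimension.)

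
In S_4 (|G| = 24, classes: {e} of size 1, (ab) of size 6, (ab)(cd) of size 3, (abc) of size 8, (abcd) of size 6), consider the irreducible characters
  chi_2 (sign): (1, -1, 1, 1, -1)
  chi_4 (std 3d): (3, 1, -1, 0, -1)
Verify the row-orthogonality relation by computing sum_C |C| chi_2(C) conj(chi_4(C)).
Sum = 0; so <chi_2, chi_4> = 0 (distinct irreducibles are orthogonal).

Working: Compute term by term over conjugacy classes (|C| * chi_2(C) * conj(chi_4(C))):
  1*(1)*conj(3) + 6*(-1)*conj(1) + 3*(1)*conj(-1) + 8*(1)*conj(0) + 6*(-1)*conj(-1)
  = (3) + (-6) + (-3) + (0) + (6)
  = 0.
Dividing by |G| = 24 gives 0/24 = 0, matching the row-orthogonality relation <chi_2, chi_4> = [chi_2 = chi_4].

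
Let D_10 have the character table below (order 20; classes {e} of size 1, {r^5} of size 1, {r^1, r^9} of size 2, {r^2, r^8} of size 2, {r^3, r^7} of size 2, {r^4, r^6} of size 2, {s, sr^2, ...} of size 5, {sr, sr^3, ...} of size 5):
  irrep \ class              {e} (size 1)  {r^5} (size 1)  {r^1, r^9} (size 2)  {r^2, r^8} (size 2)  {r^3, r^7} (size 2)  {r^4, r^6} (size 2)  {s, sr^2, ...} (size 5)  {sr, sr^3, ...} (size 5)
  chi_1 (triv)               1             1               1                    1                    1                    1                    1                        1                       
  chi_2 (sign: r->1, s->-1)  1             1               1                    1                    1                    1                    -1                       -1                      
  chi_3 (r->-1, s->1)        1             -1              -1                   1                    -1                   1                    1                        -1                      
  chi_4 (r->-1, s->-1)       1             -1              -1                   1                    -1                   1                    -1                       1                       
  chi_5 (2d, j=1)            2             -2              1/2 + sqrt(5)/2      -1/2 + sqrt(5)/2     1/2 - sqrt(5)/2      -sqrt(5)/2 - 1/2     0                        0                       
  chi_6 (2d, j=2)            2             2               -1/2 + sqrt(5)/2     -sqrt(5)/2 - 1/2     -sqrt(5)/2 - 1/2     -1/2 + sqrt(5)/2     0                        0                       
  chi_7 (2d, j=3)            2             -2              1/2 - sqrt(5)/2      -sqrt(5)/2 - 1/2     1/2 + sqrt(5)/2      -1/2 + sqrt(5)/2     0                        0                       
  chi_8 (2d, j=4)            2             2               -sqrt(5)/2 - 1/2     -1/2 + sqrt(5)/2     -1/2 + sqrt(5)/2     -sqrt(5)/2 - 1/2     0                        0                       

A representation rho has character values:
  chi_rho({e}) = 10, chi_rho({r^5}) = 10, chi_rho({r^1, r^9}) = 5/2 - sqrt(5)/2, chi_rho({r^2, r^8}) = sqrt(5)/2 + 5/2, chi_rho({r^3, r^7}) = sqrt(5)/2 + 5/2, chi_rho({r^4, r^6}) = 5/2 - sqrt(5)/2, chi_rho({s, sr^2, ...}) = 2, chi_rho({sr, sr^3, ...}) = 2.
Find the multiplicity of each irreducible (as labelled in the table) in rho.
Multiplicities: chi_1: 3, chi_2: 1, chi_3: 0, chi_4: 0, chi_5: 0, chi_6: 1, chi_7: 0, chi_8: 2.

Proof sketch: Use <chi_rho, chi> = (1/|G|) sum_C |C| * chi_rho(C) * conj(chi(C)) with |G| = 20 for each irreducible chi in the table:
  <chi_rho, chi_1> = (1/20)[1*(10)*conj(1) + 1*(10)*conj(1) + 2*(5/2 - sqrt(5)/2)*conj(1) + 2*(sqrt(5)/2 + 5/2)*conj(1) + 2*(sqrt(5)/2 + 5/2)*conj(1) + 2*(5/2 - sqrt(5)/2)*conj(1) + 5*(2)*conj(1) + 5*(2)*conj(1)]
      = (1/20)[(10) + (10) + (5 - sqrt(5)) + (sqrt(5) + 5) + (sqrt(5) + 5) + (5 - sqrt(5)) + (10) + (10)] = 60/20 = 3
  <chi_rho, chi_2> = (1/20)[1*(10)*conj(1) + 1*(10)*conj(1) + 2*(5/2 - sqrt(5)/2)*conj(1) + 2*(sqrt(5)/2 + 5/2)*conj(1) + 2*(sqrt(5)/2 + 5/2)*conj(1) + 2*(5/2 - sqrt(5)/2)*conj(1) + 5*(2)*conj(-1) + 5*(2)*conj(-1)]
      = (1/20)[(10) + (10) + (5 - sqrt(5)) + (sqrt(5) + 5) + (sqrt(5) + 5) + (5 - sqrt(5)) + (-10) + (-10)] = 20/20 = 1
  <chi_rho, chi_3> = (1/20)[1*(10)*conj(1) + 1*(10)*conj(-1) + 2*(5/2 - sqrt(5)/2)*conj(-1) + 2*(sqrt(5)/2 + 5/2)*conj(1) + 2*(sqrt(5)/2 + 5/2)*conj(-1) + 2*(5/2 - sqrt(5)/2)*conj(1) + 5*(2)*conj(1) + 5*(2)*conj(-1)]
      = (1/20)[(10) + (-10) + (-5 + sqrt(5)) + (sqrt(5) + 5) + (-5 - sqrt(5)) + (5 - sqrt(5)) + (10) + (-10)] = 0/20 = 0
  <chi_rho, chi_4> = (1/20)[1*(10)*conj(1) + 1*(10)*conj(-1) + 2*(5/2 - sqrt(5)/2)*conj(-1) + 2*(sqrt(5)/2 + 5/2)*conj(1) + 2*(sqrt(5)/2 + 5/2)*conj(-1) + 2*(5/2 - sqrt(5)/2)*conj(1) + 5*(2)*conj(-1) + 5*(2)*conj(1)]
      = (1/20)[(10) + (-10) + (-5 + sqrt(5)) + (sqrt(5) + 5) + (-5 - sqrt(5)) + (5 - sqrt(5)) + (-10) + (10)] = 0/20 = 0
  <chi_rho, chi_5> = (1/20)[1*(10)*conj(2) + 1*(10)*conj(-2) + 2*(5/2 - sqrt(5)/2)*conj(1/2 + sqrt(5)/2) + 2*(sqrt(5)/2 + 5/2)*conj(-1/2 + sqrt(5)/2) + 2*(sqrt(5)/2 + 5/2)*conj(1/2 - sqrt(5)/2) + 2*(5/2 - sqrt(5)/2)*conj(-sqrt(5)/2 - 1/2) + 5*(2)*conj(0) + 5*(2)*conj(0)]
      = (1/20)[(20) + (-20) + (2*sqrt(5)) + (2*sqrt(5)) + (-2*sqrt(5)) + (-2*sqrt(5)) + (0) + (0)] = 0/20 = 0
  <chi_rho, chi_6> = (1/20)[1*(10)*conj(2) + 1*(10)*conj(2) + 2*(5/2 - sqrt(5)/2)*conj(-1/2 + sqrt(5)/2) + 2*(sqrt(5)/2 + 5/2)*conj(-sqrt(5)/2 - 1/2) + 2*(sqrt(5)/2 + 5/2)*conj(-sqrt(5)/2 - 1/2) + 2*(5/2 - sqrt(5)/2)*conj(-1/2 + sqrt(5)/2) + 5*(2)*conj(0) + 5*(2)*conj(0)]
      = (1/20)[(20) + (20) + (-5 + 3*sqrt(5)) + (-3*sqrt(5) - 5) + (-3*sqrt(5) - 5) + (-5 + 3*sqrt(5)) + (0) + (0)] = 20/20 = 1
  <chi_rho, chi_7> = (1/20)[1*(10)*conj(2) + 1*(10)*conj(-2) + 2*(5/2 - sqrt(5)/2)*conj(1/2 - sqrt(5)/2) + 2*(sqrt(5)/2 + 5/2)*conj(-sqrt(5)/2 - 1/2) + 2*(sqrt(5)/2 + 5/2)*conj(1/2 + sqrt(5)/2) + 2*(5/2 - sqrt(5)/2)*conj(-1/2 + sqrt(5)/2) + 5*(2)*conj(0) + 5*(2)*conj(0)]
      = (1/20)[(20) + (-20) + (5 - 3*sqrt(5)) + (-3*sqrt(5) - 5) + (5 + 3*sqrt(5)) + (-5 + 3*sqrt(5)) + (0) + (0)] = 0/20 = 0
  <chi_rho, chi_8> = (1/20)[1*(10)*conj(2) + 1*(10)*conj(2) + 2*(5/2 - sqrt(5)/2)*conj(-sqrt(5)/2 - 1/2) + 2*(sqrt(5)/2 + 5/2)*conj(-1/2 + sqrt(5)/2) + 2*(sqrt(5)/2 + 5/2)*conj(-1/2 + sqrt(5)/2) + 2*(5/2 - sqrt(5)/2)*conj(-sqrt(5)/2 - 1/2) + 5*(2)*conj(0) + 5*(2)*conj(0)]
      = (1/20)[(20) + (20) + (-2*sqrt(5)) + (2*sqrt(5)) + (2*sqrt(5)) + (-2*sqrt(5)) + (0) + (0)] = 40/20 = 2
Dimension check: dim(rho) = sum (mult * dim) = 3*1 + 1*1 + 0*1 + 0*1 + 0*2 + 1*2 + 0*2 + 2*2 = 10 = chi_rho(e) = 10.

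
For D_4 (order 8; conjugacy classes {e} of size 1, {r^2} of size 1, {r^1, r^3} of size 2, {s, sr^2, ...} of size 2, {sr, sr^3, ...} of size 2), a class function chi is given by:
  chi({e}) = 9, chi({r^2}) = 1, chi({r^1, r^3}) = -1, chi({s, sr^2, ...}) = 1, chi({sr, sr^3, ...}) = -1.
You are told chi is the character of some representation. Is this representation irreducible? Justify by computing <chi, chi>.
Not irreducible (reducible): <chi, chi> = 11 > 1.

Working: <chi, chi> = (1/|G|) sum_C |C| * |chi(C)|^2 = (1/8)[1*|9|^2 + 1*|1|^2 + 2*|-1|^2 + 2*|1|^2 + 2*|-1|^2]
  = (1/8)[(81) + (1) + (2) + (2) + (2)] = 88/8 = 11.
A character is irreducible iff <chi, chi> = 1, so this representation is reducible.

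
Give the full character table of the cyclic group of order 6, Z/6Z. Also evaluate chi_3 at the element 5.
Character table of Z/6Z (irreps indexed chi_0,...,chi_5 with chi_k(m) = zeta_6^(k*m), zeta_6 = exp(2*pi*i/6)):
  irrep \ class  {0} (size 1)  {1} (size 1)    {2} (size 1)    {3} (size 1)  {4} (size 1)    {5} (size 1)  
  chi_0          1             1               1               1             1               1             
  chi_1          1             exp(I*pi/3)     exp(2*I*pi/3)   -1            exp(-2*I*pi/3)  exp(-I*pi/3)  
  chi_2          1             exp(2*I*pi/3)   exp(-2*I*pi/3)  1             exp(2*I*pi/3)   exp(-2*I*pi/3)
  chi_3          1             -1              1               -1            1               -1            
  chi_4          1             exp(-2*I*pi/3)  exp(2*I*pi/3)   1             exp(-2*I*pi/3)  exp(2*I*pi/3) 
  chi_5          1             exp(-I*pi/3)    exp(-2*I*pi/3)  -1            exp(2*I*pi/3)   exp(I*pi/3)   

Spot check: chi_3(5) = zeta_6^(3*5) = zeta_6^15 = -1.

Why: Z/6Z is abelian, so all 6 irreducible complex representations are 1-dimensional. They are given by chi_k(m) = zeta_6^(k*m) for k = 0,...,5. Row orthogonality: sum_m chi_k(m) conj(chi_l(m)) = 6 * [k = l].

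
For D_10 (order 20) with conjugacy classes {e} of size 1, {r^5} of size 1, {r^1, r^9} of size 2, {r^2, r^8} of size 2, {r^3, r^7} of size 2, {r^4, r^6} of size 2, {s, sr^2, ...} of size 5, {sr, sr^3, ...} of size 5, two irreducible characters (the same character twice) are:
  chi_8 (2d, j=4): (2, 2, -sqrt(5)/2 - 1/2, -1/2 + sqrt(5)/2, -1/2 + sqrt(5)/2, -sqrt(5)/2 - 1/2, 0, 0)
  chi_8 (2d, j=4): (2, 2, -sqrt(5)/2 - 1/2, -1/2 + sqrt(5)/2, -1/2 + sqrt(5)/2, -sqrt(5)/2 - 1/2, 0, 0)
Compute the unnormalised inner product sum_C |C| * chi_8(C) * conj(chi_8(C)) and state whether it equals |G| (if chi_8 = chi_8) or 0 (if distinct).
Sum = 20 = |G| = 20; so <chi_8, chi_8> = 1 (norm-1 confirms irreducibility).

Details: Compute term by term over conjugacy classes (|C| * chi_8(C) * conj(chi_8(C))):
  1*(2)*conj(2) + 1*(2)*conj(2) + 2*(-sqrt(5)/2 - 1/2)*conj(-sqrt(5)/2 - 1/2) + 2*(-1/2 + sqrt(5)/2)*conj(-1/2 + sqrt(5)/2) + 2*(-1/2 + sqrt(5)/2)*conj(-1/2 + sqrt(5)/2) + 2*(-sqrt(5)/2 - 1/2)*conj(-sqrt(5)/2 - 1/2) + 5*(0)*conj(0) + 5*(0)*conj(0)
  = (4) + (4) + (sqrt(5) + 3) + (3 - sqrt(5)) + (3 - sqrt(5)) + (sqrt(5) + 3) + (0) + (0)
  = 20.
Dividing by |G| = 20 gives 20/20 = 1, matching the row-orthogonality relation <chi_8, chi_8> = [chi_8 = chi_8].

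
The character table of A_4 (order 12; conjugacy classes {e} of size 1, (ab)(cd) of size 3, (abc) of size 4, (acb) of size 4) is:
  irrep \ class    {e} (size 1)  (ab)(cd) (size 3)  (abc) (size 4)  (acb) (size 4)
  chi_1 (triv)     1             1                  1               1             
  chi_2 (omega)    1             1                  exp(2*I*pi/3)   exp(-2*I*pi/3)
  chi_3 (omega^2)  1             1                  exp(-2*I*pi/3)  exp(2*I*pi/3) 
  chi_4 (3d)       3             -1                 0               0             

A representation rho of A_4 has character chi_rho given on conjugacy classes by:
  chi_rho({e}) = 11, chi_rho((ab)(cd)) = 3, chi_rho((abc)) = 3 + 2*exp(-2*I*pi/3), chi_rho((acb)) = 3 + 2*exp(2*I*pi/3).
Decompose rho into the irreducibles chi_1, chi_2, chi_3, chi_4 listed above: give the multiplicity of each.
Multiplicities: chi_1: 3, chi_2: 0, chi_3: 2, chi_4: 2.

Working: Use <chi_rho, chi> = (1/|G|) sum_C |C| * chi_rho(C) * conj(chi(C)) with |G| = 12 for each irreducible chi in the table:
  <chi_rho, chi_1> = (1/12)[1*(11)*conj(1) + 3*(3)*conj(1) + 4*(3 + 2*exp(-2*I*pi/3))*conj(1) + 4*(3 + 2*exp(2*I*pi/3))*conj(1)]
      = (1/12)[(11) + (9) + (12 + 8*exp(-2*I*pi/3)) + (12 + 8*exp(2*I*pi/3))] = 36/12 = 3
  <chi_rho, chi_2> = (1/12)[1*(11)*conj(1) + 3*(3)*conj(1) + 4*(3 + 2*exp(-2*I*pi/3))*conj(exp(2*I*pi/3)) + 4*(3 + 2*exp(2*I*pi/3))*conj(exp(-2*I*pi/3))]
      = (1/12)[(11) + (9) + (12*exp(-2*I*pi/3) + 8*exp(2*I*pi/3)) + (8*exp(-2*I*pi/3) + 12*exp(2*I*pi/3))] = 0/12 = 0
  <chi_rho, chi_3> = (1/12)[1*(11)*conj(1) + 3*(3)*conj(1) + 4*(3 + 2*exp(-2*I*pi/3))*conj(exp(-2*I*pi/3)) + 4*(3 + 2*exp(2*I*pi/3))*conj(exp(2*I*pi/3))]
      = (1/12)[(11) + (9) + (8 + 12*exp(2*I*pi/3)) + (8 + 12*exp(-2*I*pi/3))] = 24/12 = 2
  <chi_rho, chi_4> = (1/12)[1*(11)*conj(3) + 3*(3)*conj(-1) + 4*(3 + 2*exp(-2*I*pi/3))*conj(0) + 4*(3 + 2*exp(2*I*pi/3))*conj(0)]
      = (1/12)[(33) + (-9) + (0) + (0)] = 24/12 = 2
(Exp terms are combined using exp(i*s)*conj(exp(i*t)) = exp(i*(s-t)), and sums of them are collapsed using the identity that for every m > 1 the m distinct m-th roots of unity sum to 0, e.g. 1 + exp(2*I*pi/3) + exp(-2*I*pi/3) = 0.)
Dimension check: dim(rho) = sum (mult * dim) = 3*1 + 0*1 + 2*1 + 2*3 = 11 = chi_rho(e) = 11.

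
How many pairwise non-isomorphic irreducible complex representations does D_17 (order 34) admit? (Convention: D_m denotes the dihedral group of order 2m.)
10

Reasoning: The number of irreducible complex representations of a finite group equals its number of conjugacy classes. D_17 has 10 conjugacy classes ((n+3)/2 for n odd), so D_17 (order 34) has exactly 10 irreducible complex representations.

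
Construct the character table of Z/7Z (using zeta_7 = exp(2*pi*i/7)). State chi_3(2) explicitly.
Character table of Z/7Z (irreps indexed chi_0,...,chi_6 with chi_k(m) = zeta_7^(k*m), zeta_7 = exp(2*pi*i/7)):
  irrep \ class  {0} (size 1)  {1} (size 1)    {2} (size 1)    {3} (size 1)    {4} (size 1)    {5} (size 1)    {6} (size 1)  
  chi_0          1             1               1               1               1               1               1             
  chi_1          1             exp(2*I*pi/7)   exp(4*I*pi/7)   exp(6*I*pi/7)   exp(-6*I*pi/7)  exp(-4*I*pi/7)  exp(-2*I*pi/7)
  chi_2          1             exp(4*I*pi/7)   exp(-6*I*pi/7)  exp(-2*I*pi/7)  exp(2*I*pi/7)   exp(6*I*pi/7)   exp(-4*I*pi/7)
  chi_3          1             exp(6*I*pi/7)   exp(-2*I*pi/7)  exp(4*I*pi/7)   exp(-4*I*pi/7)  exp(2*I*pi/7)   exp(-6*I*pi/7)
  chi_4          1             exp(-6*I*pi/7)  exp(2*I*pi/7)   exp(-4*I*pi/7)  exp(4*I*pi/7)   exp(-2*I*pi/7)  exp(6*I*pi/7) 
  chi_5          1             exp(-4*I*pi/7)  exp(6*I*pi/7)   exp(2*I*pi/7)   exp(-2*I*pi/7)  exp(-6*I*pi/7)  exp(4*I*pi/7) 
  chi_6          1             exp(-2*I*pi/7)  exp(-4*I*pi/7)  exp(-6*I*pi/7)  exp(6*I*pi/7)   exp(4*I*pi/7)   exp(2*I*pi/7) 

Spot check: chi_3(2) = zeta_7^(3*2) = zeta_7^6 = exp(-2*I*pi/7).

Why: Z/7Z is abelian, so all 7 irreducible complex representations are 1-dimensional. They are given by chi_k(m) = zeta_7^(k*m) for k = 0,...,6. Row orthogonality: sum_m chi_k(m) conj(chi_l(m)) = 7 * [k = l].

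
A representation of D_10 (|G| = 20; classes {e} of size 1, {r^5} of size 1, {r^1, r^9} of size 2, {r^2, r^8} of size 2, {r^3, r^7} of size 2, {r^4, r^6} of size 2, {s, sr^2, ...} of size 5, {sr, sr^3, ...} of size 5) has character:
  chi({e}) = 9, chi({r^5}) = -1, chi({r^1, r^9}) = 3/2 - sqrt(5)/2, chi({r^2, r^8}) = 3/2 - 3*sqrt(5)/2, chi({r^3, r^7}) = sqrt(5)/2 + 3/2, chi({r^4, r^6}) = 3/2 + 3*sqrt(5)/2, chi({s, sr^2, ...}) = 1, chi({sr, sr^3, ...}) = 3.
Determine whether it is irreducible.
Not irreducible (reducible): <chi, chi> = 10 > 1.

Argument: <chi, chi> = (1/|G|) sum_C |C| * |chi(C)|^2 = (1/20)[1*|9|^2 + 1*|-1|^2 + 2*|3/2 - sqrt(5)/2|^2 + 2*|3/2 - 3*sqrt(5)/2|^2 + 2*|sqrt(5)/2 + 3/2|^2 + 2*|3/2 + 3*sqrt(5)/2|^2 + 5*|1|^2 + 5*|3|^2]
  = (1/20)[(81) + (1) + (7 - 3*sqrt(5)) + (27 - 9*sqrt(5)) + (3*sqrt(5) + 7) + (9*sqrt(5) + 27) + (5) + (45)] = 200/20 = 10.
A character is irreducible iff <chi, chi> = 1, so this representation is reducible.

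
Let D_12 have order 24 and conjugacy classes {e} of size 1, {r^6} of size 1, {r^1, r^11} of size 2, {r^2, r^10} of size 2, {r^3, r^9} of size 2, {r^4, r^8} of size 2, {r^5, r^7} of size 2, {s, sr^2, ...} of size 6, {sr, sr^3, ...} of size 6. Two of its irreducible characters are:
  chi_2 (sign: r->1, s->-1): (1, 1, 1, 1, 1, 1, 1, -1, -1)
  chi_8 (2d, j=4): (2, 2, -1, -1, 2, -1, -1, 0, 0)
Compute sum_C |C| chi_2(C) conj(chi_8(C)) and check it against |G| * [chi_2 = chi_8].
Sum = 0; so <chi_2, chi_8> = 0 (distinct irreducibles are orthogonal).

Details: Compute term by term over conjugacy classes (|C| * chi_2(C) * conj(chi_8(C))):
  1*(1)*conj(2) + 1*(1)*conj(2) + 2*(1)*conj(-1) + 2*(1)*conj(-1) + 2*(1)*conj(2) + 2*(1)*conj(-1) + 2*(1)*conj(-1) + 6*(-1)*conj(0) + 6*(-1)*conj(0)
  = (2) + (2) + (-2) + (-2) + (4) + (-2) + (-2) + (0) + (0)
  = 0.
Dividing by |G| = 24 gives 0/24 = 0, matching the row-orthogonality relation <chi_2, chi_8> = [chi_2 = chi_8].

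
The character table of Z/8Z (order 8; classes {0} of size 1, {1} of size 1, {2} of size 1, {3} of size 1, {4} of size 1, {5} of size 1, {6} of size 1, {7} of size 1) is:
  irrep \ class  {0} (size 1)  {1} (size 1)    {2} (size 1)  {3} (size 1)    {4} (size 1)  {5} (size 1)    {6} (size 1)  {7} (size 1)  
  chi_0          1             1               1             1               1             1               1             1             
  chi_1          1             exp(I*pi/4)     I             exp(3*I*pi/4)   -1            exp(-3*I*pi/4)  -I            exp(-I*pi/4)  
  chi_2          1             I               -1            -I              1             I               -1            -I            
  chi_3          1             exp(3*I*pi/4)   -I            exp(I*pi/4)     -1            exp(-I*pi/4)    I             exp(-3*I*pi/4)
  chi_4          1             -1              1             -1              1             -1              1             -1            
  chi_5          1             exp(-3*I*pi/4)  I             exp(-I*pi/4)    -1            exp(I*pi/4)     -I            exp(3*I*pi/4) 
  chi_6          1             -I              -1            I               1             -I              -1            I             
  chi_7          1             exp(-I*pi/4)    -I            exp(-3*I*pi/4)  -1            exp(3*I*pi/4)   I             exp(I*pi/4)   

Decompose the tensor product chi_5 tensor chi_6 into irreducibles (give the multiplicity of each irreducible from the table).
chi_5 tensor chi_6 = chi_3 (all other irreducibles have multiplicity 0).

Argument: The character of a tensor product is the pointwise product (chi_5 * chi_6)(C) = chi_5(C) * chi_6(C):
  {0}: (1)*(1), {1}: (exp(-3*I*pi/4))*(-I), {2}: (I)*(-1), {3}: (exp(-I*pi/4))*(I), {4}: (-1)*(1), {5}: (exp(I*pi/4))*(-I), {6}: (-I)*(-1), {7}: (exp(3*I*pi/4))*(I)
so (chi_5 * chi_6) takes values
  {0} -> 1, {1} -> -exp(-I*pi/4), {2} -> -I, {3} -> exp(I*pi/4), {4} -> -1, {5} -> -exp(3*I*pi/4), {6} -> I, {7} -> exp(-3*I*pi/4).
Now take the inner product of this character with each irreducible chi from the table, <chi_5*chi_6, chi> = (1/8) sum_C |C| (chi_5*chi_6)(C) conj(chi(C)):
  <chi_5*chi_6, chi_0> = (1/8)[1*(1)*conj(1) + 1*(-exp(-I*pi/4))*conj(1) + 1*(-I)*conj(1) + 1*(exp(I*pi/4))*conj(1) + 1*(-1)*conj(1) + 1*(-exp(3*I*pi/4))*conj(1) + 1*(I)*conj(1) + 1*(exp(-3*I*pi/4))*conj(1)]
      = (1/8)[(1) + (-exp(-I*pi/4)) + (-I) + (exp(I*pi/4)) + (-1) + (-exp(3*I*pi/4)) + (I) + (exp(-3*I*pi/4))] = 0/8 = 0
  <chi_5*chi_6, chi_1> = (1/8)[1*(1)*conj(1) + 1*(-exp(-I*pi/4))*conj(exp(I*pi/4)) + 1*(-I)*conj(I) + 1*(exp(I*pi/4))*conj(exp(3*I*pi/4)) + 1*(-1)*conj(-1) + 1*(-exp(3*I*pi/4))*conj(exp(-3*I*pi/4)) + 1*(I)*conj(-I) + 1*(exp(-3*I*pi/4))*conj(exp(-I*pi/4))]
      = (1/8)[(1) + (I) + (-1) + (-I) + (1) + (I) + (-1) + (-I)] = 0/8 = 0
  <chi_5*chi_6, chi_2> = (1/8)[1*(1)*conj(1) + 1*(-exp(-I*pi/4))*conj(I) + 1*(-I)*conj(-1) + 1*(exp(I*pi/4))*conj(-I) + 1*(-1)*conj(1) + 1*(-exp(3*I*pi/4))*conj(I) + 1*(I)*conj(-1) + 1*(exp(-3*I*pi/4))*conj(-I)]
      = (1/8)[(1) + (exp(I*pi/4)) + (I) + (exp(3*I*pi/4)) + (-1) + (exp(-3*I*pi/4)) + (-I) + (exp(-I*pi/4))] = 0/8 = 0
  <chi_5*chi_6, chi_3> = (1/8)[1*(1)*conj(1) + 1*(-exp(-I*pi/4))*conj(exp(3*I*pi/4)) + 1*(-I)*conj(-I) + 1*(exp(I*pi/4))*conj(exp(I*pi/4)) + 1*(-1)*conj(-1) + 1*(-exp(3*I*pi/4))*conj(exp(-I*pi/4)) + 1*(I)*conj(I) + 1*(exp(-3*I*pi/4))*conj(exp(-3*I*pi/4))]
      = (1/8)[(1) + (1) + (1) + (1) + (1) + (1) + (1) + (1)] = 8/8 = 1
  <chi_5*chi_6, chi_4> = (1/8)[1*(1)*conj(1) + 1*(-exp(-I*pi/4))*conj(-1) + 1*(-I)*conj(1) + 1*(exp(I*pi/4))*conj(-1) + 1*(-1)*conj(1) + 1*(-exp(3*I*pi/4))*conj(-1) + 1*(I)*conj(1) + 1*(exp(-3*I*pi/4))*conj(-1)]
      = (1/8)[(1) + (exp(-I*pi/4)) + (-I) + (-exp(I*pi/4)) + (-1) + (exp(3*I*pi/4)) + (I) + (-exp(-3*I*pi/4))] = 0/8 = 0
  <chi_5*chi_6, chi_5> = (1/8)[1*(1)*conj(1) + 1*(-exp(-I*pi/4))*conj(exp(-3*I*pi/4)) + 1*(-I)*conj(I) + 1*(exp(I*pi/4))*conj(exp(-I*pi/4)) + 1*(-1)*conj(-1) + 1*(-exp(3*I*pi/4))*conj(exp(I*pi/4)) + 1*(I)*conj(-I) + 1*(exp(-3*I*pi/4))*conj(exp(3*I*pi/4))]
      = (1/8)[(1) + (-I) + (-1) + (I) + (1) + (-I) + (-1) + (I)] = 0/8 = 0
  <chi_5*chi_6, chi_6> = (1/8)[1*(1)*conj(1) + 1*(-exp(-I*pi/4))*conj(-I) + 1*(-I)*conj(-1) + 1*(exp(I*pi/4))*conj(I) + 1*(-1)*conj(1) + 1*(-exp(3*I*pi/4))*conj(-I) + 1*(I)*conj(-1) + 1*(exp(-3*I*pi/4))*conj(I)]
      = (1/8)[(1) + (-exp(I*pi/4)) + (I) + (-exp(3*I*pi/4)) + (-1) + (-exp(-3*I*pi/4)) + (-I) + (-exp(-I*pi/4))] = 0/8 = 0
  <chi_5*chi_6, chi_7> = (1/8)[1*(1)*conj(1) + 1*(-exp(-I*pi/4))*conj(exp(-I*pi/4)) + 1*(-I)*conj(-I) + 1*(exp(I*pi/4))*conj(exp(-3*I*pi/4)) + 1*(-1)*conj(-1) + 1*(-exp(3*I*pi/4))*conj(exp(3*I*pi/4)) + 1*(I)*conj(I) + 1*(exp(-3*I*pi/4))*conj(exp(I*pi/4))]
      = (1/8)[(1) + (-1) + (1) + (-1) + (1) + (-1) + (1) + (-1)] = 0/8 = 0
(Exp terms are combined using exp(i*s)*conj(exp(i*t)) = exp(i*(s-t)), and sums of them are collapsed using the identity that for every m > 1 the m distinct m-th roots of unity sum to 0, e.g. 1 + exp(2*I*pi/3) + exp(-2*I*pi/3) = 0.)
Hence the multiplicities are chi_3: 1. Dimension check: dim(chi_5)*dim(chi_6) = 1*1 = 1 and sum (mult * dim) = 1*1 = 1.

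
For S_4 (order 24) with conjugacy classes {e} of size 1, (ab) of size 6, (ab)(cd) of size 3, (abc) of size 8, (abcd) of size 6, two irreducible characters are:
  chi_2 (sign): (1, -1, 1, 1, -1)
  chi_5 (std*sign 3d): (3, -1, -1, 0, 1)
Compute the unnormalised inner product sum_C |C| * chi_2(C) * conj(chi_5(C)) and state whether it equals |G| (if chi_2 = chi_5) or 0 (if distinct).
Sum = 0; so <chi_2, chi_5> = 0 (distinct irreducibles are orthogonal).

Compute term by term over conjugacy classes (|C| * chi_2(C) * conj(chi_5(C))):
  1*(1)*conj(3) + 6*(-1)*conj(-1) + 3*(1)*conj(-1) + 8*(1)*conj(0) + 6*(-1)*conj(1)
  = (3) + (6) + (-3) + (0) + (-6)
  = 0.
Dividing by |G| = 24 gives 0/24 = 0, matching the row-orthogonality relation <chi_2, chi_5> = [chi_2 = chi_5].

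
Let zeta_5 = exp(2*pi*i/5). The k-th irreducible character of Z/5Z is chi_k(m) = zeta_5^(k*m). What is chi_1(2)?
chi_1(2) = zeta_5^2 = exp(4*I*pi/5)

Derivation: chi_1(2) = zeta_5^(1*2) = zeta_5^2. Since zeta_5^5 = 1, this equals zeta_5^2 = exp(2*pi*i*2/5) = exp(4*I*pi/5).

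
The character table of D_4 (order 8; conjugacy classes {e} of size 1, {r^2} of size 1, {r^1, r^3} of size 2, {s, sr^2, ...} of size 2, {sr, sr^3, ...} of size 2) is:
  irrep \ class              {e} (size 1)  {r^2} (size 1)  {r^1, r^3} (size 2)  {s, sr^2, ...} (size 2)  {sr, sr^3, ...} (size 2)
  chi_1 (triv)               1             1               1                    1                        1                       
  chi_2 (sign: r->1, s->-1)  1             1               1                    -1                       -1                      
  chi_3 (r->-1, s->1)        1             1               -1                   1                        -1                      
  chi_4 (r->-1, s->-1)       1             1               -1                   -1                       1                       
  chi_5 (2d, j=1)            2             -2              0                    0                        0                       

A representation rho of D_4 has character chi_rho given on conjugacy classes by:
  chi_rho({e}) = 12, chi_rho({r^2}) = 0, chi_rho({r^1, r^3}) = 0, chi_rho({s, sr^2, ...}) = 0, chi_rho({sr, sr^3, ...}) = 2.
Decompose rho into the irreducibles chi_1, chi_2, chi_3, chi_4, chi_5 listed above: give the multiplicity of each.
Multiplicities: chi_1: 2, chi_2: 1, chi_3: 1, chi_4: 2, chi_5: 3.

Derivation: Use <chi_rho, chi> = (1/|G|) sum_C |C| * chi_rho(C) * conj(chi(C)) with |G| = 8 for each irreducible chi in the table:
  <chi_rho, chi_1> = (1/8)[1*(12)*conj(1) + 1*(0)*conj(1) + 2*(0)*conj(1) + 2*(0)*conj(1) + 2*(2)*conj(1)]
      = (1/8)[(12) + (0) + (0) + (0) + (4)] = 16/8 = 2
  <chi_rho, chi_2> = (1/8)[1*(12)*conj(1) + 1*(0)*conj(1) + 2*(0)*conj(1) + 2*(0)*conj(-1) + 2*(2)*conj(-1)]
      = (1/8)[(12) + (0) + (0) + (0) + (-4)] = 8/8 = 1
  <chi_rho, chi_3> = (1/8)[1*(12)*conj(1) + 1*(0)*conj(1) + 2*(0)*conj(-1) + 2*(0)*conj(1) + 2*(2)*conj(-1)]
      = (1/8)[(12) + (0) + (0) + (0) + (-4)] = 8/8 = 1
  <chi_rho, chi_4> = (1/8)[1*(12)*conj(1) + 1*(0)*conj(1) + 2*(0)*conj(-1) + 2*(0)*conj(-1) + 2*(2)*conj(1)]
      = (1/8)[(12) + (0) + (0) + (0) + (4)] = 16/8 = 2
  <chi_rho, chi_5> = (1/8)[1*(12)*conj(2) + 1*(0)*conj(-2) + 2*(0)*conj(0) + 2*(0)*conj(0) + 2*(2)*conj(0)]
      = (1/8)[(24) + (0) + (0) + (0) + (0)] = 24/8 = 3
Dimension check: dim(rho) = sum (mult * dim) = 2*1 + 1*1 + 1*1 + 2*1 + 3*2 = 12 = chi_rho(e) = 12.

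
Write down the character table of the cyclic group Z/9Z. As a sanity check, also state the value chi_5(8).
Character table of Z/9Z (irreps indexed chi_0,...,chi_8 with chi_k(m) = zeta_9^(k*m), zeta_9 = exp(2*pi*i/9)):
  irrep \ class  {0} (size 1)  {1} (size 1)    {2} (size 1)    {3} (size 1)    {4} (size 1)    {5} (size 1)    {6} (size 1)    {7} (size 1)    {8} (size 1)  
  chi_0          1             1               1               1               1               1               1               1               1             
  chi_1          1             exp(2*I*pi/9)   exp(4*I*pi/9)   exp(2*I*pi/3)   exp(8*I*pi/9)   exp(-8*I*pi/9)  exp(-2*I*pi/3)  exp(-4*I*pi/9)  exp(-2*I*pi/9)
  chi_2          1             exp(4*I*pi/9)   exp(8*I*pi/9)   exp(-2*I*pi/3)  exp(-2*I*pi/9)  exp(2*I*pi/9)   exp(2*I*pi/3)   exp(-8*I*pi/9)  exp(-4*I*pi/9)
  chi_3          1             exp(2*I*pi/3)   exp(-2*I*pi/3)  1               exp(2*I*pi/3)   exp(-2*I*pi/3)  1               exp(2*I*pi/3)   exp(-2*I*pi/3)
  chi_4          1             exp(8*I*pi/9)   exp(-2*I*pi/9)  exp(2*I*pi/3)   exp(-4*I*pi/9)  exp(4*I*pi/9)   exp(-2*I*pi/3)  exp(2*I*pi/9)   exp(-8*I*pi/9)
  chi_5          1             exp(-8*I*pi/9)  exp(2*I*pi/9)   exp(-2*I*pi/3)  exp(4*I*pi/9)   exp(-4*I*pi/9)  exp(2*I*pi/3)   exp(-2*I*pi/9)  exp(8*I*pi/9) 
  chi_6          1             exp(-2*I*pi/3)  exp(2*I*pi/3)   1               exp(-2*I*pi/3)  exp(2*I*pi/3)   1               exp(-2*I*pi/3)  exp(2*I*pi/3) 
  chi_7          1             exp(-4*I*pi/9)  exp(-8*I*pi/9)  exp(2*I*pi/3)   exp(2*I*pi/9)   exp(-2*I*pi/9)  exp(-2*I*pi/3)  exp(8*I*pi/9)   exp(4*I*pi/9) 
  chi_8          1             exp(-2*I*pi/9)  exp(-4*I*pi/9)  exp(-2*I*pi/3)  exp(-8*I*pi/9)  exp(8*I*pi/9)   exp(2*I*pi/3)   exp(4*I*pi/9)   exp(2*I*pi/9) 

Spot check: chi_5(8) = zeta_9^(5*8) = zeta_9^40 = exp(8*I*pi/9).

Justification: Z/9Z is abelian, so all 9 irreducible complex representations are 1-dimensional. They are given by chi_k(m) = zeta_9^(k*m) for k = 0,...,8. Row orthogonality: sum_m chi_k(m) conj(chi_l(m)) = 9 * [k = l].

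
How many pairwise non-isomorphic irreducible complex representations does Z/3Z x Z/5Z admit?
15

Solution. The number of irreducible complex representations of a finite group equals its number of conjugacy classes. Z/3Z x Z/5Z is abelian of order 15, so every element is its own conjugacy class: 15 classes, so Z/3Z x Z/5Z (order 15) has exactly 15 irreducible complex representations.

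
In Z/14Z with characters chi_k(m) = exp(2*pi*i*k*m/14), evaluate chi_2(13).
chi_2(13) = zeta_14^26 = exp(-2*I*pi/7)

chi_2(13) = zeta_14^(2*13) = zeta_14^26. Since zeta_14^14 = 1, this equals zeta_14^12 = exp(2*pi*i*12/14) = exp(-2*I*pi/7).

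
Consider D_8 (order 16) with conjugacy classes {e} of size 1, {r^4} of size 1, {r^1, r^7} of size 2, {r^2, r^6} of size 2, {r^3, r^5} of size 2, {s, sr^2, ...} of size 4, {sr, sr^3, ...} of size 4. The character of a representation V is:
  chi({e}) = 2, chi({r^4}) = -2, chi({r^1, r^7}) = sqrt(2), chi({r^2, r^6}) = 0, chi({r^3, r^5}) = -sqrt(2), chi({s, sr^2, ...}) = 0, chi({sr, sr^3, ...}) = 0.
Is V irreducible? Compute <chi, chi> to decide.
Irreducible: <chi, chi> = 1.

Derivation: <chi, chi> = (1/|G|) sum_C |C| * |chi(C)|^2 = (1/16)[1*|2|^2 + 1*|-2|^2 + 2*|sqrt(2)|^2 + 2*|0|^2 + 2*|-sqrt(2)|^2 + 4*|0|^2 + 4*|0|^2]
  = (1/16)[(4) + (4) + (4) + (0) + (4) + (0) + (0)] = 16/16 = 1.
A character is irreducible iff <chi, chi> = 1, so this representation is irreducible.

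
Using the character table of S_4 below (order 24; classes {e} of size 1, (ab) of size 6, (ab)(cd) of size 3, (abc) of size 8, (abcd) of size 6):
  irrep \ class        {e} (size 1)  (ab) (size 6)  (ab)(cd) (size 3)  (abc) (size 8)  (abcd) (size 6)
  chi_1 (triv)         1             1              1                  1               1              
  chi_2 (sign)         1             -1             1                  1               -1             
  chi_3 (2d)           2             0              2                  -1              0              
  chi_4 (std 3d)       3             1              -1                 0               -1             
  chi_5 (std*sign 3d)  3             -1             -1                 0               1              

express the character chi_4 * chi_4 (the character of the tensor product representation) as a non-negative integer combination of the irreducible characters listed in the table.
chi_4 tensor chi_4 = chi_1 + chi_3 + chi_4 + chi_5 (all other irreducibles have multiplicity 0).

Working: The character of a tensor product is the pointwise product (chi_4 * chi_4)(C) = chi_4(C) * chi_4(C):
  {e}: (3)*(3), (ab): (1)*(1), (ab)(cd): (-1)*(-1), (abc): (0)*(0), (abcd): (-1)*(-1)
so (chi_4 * chi_4) takes values
  {e} -> 9, (ab) -> 1, (ab)(cd) -> 1, (abc) -> 0, (abcd) -> 1.
Now take the inner product of this character with each irreducible chi from the table, <chi_4*chi_4, chi> = (1/24) sum_C |C| (chi_4*chi_4)(C) conj(chi(C)):
  <chi_4*chi_4, chi_1> = (1/24)[1*(9)*conj(1) + 6*(1)*conj(1) + 3*(1)*conj(1) + 8*(0)*conj(1) + 6*(1)*conj(1)]
      = (1/24)[(9) + (6) + (3) + (0) + (6)] = 24/24 = 1
  <chi_4*chi_4, chi_2> = (1/24)[1*(9)*conj(1) + 6*(1)*conj(-1) + 3*(1)*conj(1) + 8*(0)*conj(1) + 6*(1)*conj(-1)]
      = (1/24)[(9) + (-6) + (3) + (0) + (-6)] = 0/24 = 0
  <chi_4*chi_4, chi_3> = (1/24)[1*(9)*conj(2) + 6*(1)*conj(0) + 3*(1)*conj(2) + 8*(0)*conj(-1) + 6*(1)*conj(0)]
      = (1/24)[(18) + (0) + (6) + (0) + (0)] = 24/24 = 1
  <chi_4*chi_4, chi_4> = (1/24)[1*(9)*conj(3) + 6*(1)*conj(1) + 3*(1)*conj(-1) + 8*(0)*conj(0) + 6*(1)*conj(-1)]
      = (1/24)[(27) + (6) + (-3) + (0) + (-6)] = 24/24 = 1
  <chi_4*chi_4, chi_5> = (1/24)[1*(9)*conj(3) + 6*(1)*conj(-1) + 3*(1)*conj(-1) + 8*(0)*conj(0) + 6*(1)*conj(1)]
      = (1/24)[(27) + (-6) + (-3) + (0) + (6)] = 24/24 = 1
Hence the multiplicities are chi_1: 1, chi_3: 1, chi_4: 1, chi_5: 1. Dimension check: dim(chi_4)*dim(chi_4) = 3*3 = 9 and sum (mult * dim) = 1*1 + 1*2 + 1*3 + 1*3 = 9.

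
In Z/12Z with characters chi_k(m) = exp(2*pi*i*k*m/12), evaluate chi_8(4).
chi_8(4) = zeta_12^32 = exp(-2*I*pi/3)

Details: chi_8(4) = zeta_12^(8*4) = zeta_12^32. Since zeta_12^12 = 1, this equals zeta_12^8 = exp(2*pi*i*8/12) = exp(-2*I*pi/3).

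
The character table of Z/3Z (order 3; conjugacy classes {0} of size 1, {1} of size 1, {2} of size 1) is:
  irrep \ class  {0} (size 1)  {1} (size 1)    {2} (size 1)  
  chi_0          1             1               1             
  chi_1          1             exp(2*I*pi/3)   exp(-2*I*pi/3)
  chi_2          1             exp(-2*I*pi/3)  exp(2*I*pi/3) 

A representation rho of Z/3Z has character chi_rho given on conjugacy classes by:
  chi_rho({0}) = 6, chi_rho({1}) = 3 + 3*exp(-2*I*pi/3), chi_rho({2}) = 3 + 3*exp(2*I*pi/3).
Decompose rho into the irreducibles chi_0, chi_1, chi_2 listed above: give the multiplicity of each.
Multiplicities: chi_0: 3, chi_1: 0, chi_2: 3.

Proof sketch: Use <chi_rho, chi> = (1/|G|) sum_C |C| * chi_rho(C) * conj(chi(C)) with |G| = 3 for each irreducible chi in the table:
  <chi_rho, chi_0> = (1/3)[1*(6)*conj(1) + 1*(3 + 3*exp(-2*I*pi/3))*conj(1) + 1*(3 + 3*exp(2*I*pi/3))*conj(1)]
      = (1/3)[(6) + (3 + 3*exp(-2*I*pi/3)) + (3 + 3*exp(2*I*pi/3))] = 9/3 = 3
  <chi_rho, chi_1> = (1/3)[1*(6)*conj(1) + 1*(3 + 3*exp(-2*I*pi/3))*conj(exp(2*I*pi/3)) + 1*(3 + 3*exp(2*I*pi/3))*conj(exp(-2*I*pi/3))]
      = (1/3)[(6) + (-3) + (-3)] = 0/3 = 0
  <chi_rho, chi_2> = (1/3)[1*(6)*conj(1) + 1*(3 + 3*exp(-2*I*pi/3))*conj(exp(-2*I*pi/3)) + 1*(3 + 3*exp(2*I*pi/3))*conj(exp(2*I*pi/3))]
      = (1/3)[(6) + (3 + 3*exp(2*I*pi/3)) + (3 + 3*exp(-2*I*pi/3))] = 9/3 = 3
(Exp terms are combined using exp(i*s)*conj(exp(i*t)) = exp(i*(s-t)), and sums of them are collapsed using the identity that for every m > 1 the m distinct m-th roots of unity sum to 0, e.g. 1 + exp(2*I*pi/3) + exp(-2*I*pi/3) = 0.)
Dimension check: dim(rho) = sum (mult * dim) = 3*1 + 0*1 + 3*1 = 6 = chi_rho(e) = 6.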